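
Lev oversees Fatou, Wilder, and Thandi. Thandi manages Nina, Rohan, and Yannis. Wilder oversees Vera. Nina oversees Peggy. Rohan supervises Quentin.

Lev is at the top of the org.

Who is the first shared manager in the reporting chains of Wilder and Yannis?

Wilder's chain of managers is Lev. Yannis's chain of managers is Thandi, Lev. The first manager that appears in both chains is Lev.

Lev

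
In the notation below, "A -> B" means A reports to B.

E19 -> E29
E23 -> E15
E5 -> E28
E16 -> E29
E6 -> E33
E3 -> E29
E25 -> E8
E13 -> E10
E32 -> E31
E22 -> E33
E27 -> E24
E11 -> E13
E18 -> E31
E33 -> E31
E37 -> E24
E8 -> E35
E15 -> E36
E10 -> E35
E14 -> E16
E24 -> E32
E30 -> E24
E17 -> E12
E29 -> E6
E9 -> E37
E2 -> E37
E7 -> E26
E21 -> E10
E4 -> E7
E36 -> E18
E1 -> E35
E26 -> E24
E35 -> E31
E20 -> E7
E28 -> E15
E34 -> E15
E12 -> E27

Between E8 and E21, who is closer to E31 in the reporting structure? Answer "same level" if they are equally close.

E8 is 2 levels below E31; E21 is 3. E8 is higher.

E8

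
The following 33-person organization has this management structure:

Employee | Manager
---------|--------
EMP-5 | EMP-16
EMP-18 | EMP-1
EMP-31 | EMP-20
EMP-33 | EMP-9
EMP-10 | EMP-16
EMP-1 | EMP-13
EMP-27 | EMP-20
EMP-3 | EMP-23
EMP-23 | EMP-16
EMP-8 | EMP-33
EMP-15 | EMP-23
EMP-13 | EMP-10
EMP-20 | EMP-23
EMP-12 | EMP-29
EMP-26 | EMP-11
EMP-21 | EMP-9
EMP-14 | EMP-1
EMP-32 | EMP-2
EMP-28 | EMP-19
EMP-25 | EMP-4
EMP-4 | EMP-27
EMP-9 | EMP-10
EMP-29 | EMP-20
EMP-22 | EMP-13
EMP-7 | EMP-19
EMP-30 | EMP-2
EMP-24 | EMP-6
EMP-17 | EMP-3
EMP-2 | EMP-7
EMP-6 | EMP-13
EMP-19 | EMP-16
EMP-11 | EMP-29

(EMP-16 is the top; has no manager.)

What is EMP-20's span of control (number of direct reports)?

3

EMP-20 directly manages EMP-29, EMP-27, EMP-31. That is 3 direct reports.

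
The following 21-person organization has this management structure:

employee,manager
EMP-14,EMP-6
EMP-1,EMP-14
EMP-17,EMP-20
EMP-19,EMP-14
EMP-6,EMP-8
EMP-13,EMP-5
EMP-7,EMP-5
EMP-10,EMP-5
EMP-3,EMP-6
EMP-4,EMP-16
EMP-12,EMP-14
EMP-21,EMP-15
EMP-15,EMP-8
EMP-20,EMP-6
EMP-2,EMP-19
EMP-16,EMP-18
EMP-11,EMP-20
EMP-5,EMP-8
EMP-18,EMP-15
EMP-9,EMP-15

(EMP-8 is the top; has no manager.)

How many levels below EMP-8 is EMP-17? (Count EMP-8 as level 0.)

3

Chain from EMP-17 up to EMP-8: EMP-17 → EMP-20 → EMP-6 → EMP-8. That is 3 steps up, so EMP-17 is 3 levels below EMP-8.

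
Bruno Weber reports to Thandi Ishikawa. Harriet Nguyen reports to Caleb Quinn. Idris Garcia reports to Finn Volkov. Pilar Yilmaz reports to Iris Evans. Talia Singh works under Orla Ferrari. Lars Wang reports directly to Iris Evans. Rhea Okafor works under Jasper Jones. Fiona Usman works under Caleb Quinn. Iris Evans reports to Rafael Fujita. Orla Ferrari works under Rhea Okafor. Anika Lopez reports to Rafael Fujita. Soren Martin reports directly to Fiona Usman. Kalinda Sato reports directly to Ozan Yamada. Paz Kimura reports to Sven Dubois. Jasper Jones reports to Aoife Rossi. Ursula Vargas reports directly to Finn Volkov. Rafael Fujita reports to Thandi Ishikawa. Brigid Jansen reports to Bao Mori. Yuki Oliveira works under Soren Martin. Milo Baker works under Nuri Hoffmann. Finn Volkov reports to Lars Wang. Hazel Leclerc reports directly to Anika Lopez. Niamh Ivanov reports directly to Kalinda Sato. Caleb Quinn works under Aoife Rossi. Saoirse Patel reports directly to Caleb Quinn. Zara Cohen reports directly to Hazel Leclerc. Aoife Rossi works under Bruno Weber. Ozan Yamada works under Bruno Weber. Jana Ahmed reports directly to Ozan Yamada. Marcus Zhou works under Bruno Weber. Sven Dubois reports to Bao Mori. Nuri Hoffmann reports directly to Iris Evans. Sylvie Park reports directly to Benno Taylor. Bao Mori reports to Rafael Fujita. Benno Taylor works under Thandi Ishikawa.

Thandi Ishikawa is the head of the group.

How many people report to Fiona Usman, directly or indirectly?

Fiona Usman directly manages Soren Martin. Under Soren Martin: Yuki Oliveira (1). That's 2 in total.

2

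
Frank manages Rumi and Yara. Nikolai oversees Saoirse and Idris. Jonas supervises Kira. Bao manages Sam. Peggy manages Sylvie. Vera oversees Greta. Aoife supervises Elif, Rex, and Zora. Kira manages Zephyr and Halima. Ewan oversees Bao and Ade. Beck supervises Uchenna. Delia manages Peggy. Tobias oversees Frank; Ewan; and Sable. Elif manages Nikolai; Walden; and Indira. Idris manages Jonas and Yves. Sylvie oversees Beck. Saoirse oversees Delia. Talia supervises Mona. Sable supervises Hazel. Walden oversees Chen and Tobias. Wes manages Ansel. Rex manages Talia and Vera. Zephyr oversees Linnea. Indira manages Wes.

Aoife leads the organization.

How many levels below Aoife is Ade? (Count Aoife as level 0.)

5

Chain from Ade up to Aoife: Ade → Ewan → Tobias → Walden → Elif → Aoife. That is 5 steps up, so Ade is 5 levels below Aoife.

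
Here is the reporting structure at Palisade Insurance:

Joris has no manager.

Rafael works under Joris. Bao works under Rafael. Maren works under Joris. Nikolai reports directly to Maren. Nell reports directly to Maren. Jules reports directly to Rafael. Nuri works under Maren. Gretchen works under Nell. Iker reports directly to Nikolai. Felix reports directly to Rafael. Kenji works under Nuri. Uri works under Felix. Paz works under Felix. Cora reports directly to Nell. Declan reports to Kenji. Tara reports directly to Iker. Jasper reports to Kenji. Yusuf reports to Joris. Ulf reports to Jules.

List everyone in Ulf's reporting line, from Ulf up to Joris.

Ulf -> Jules -> Rafael -> Joris

Ulf reports to Jules. Jules reports to Rafael. Rafael reports to Joris. Joris is at the top.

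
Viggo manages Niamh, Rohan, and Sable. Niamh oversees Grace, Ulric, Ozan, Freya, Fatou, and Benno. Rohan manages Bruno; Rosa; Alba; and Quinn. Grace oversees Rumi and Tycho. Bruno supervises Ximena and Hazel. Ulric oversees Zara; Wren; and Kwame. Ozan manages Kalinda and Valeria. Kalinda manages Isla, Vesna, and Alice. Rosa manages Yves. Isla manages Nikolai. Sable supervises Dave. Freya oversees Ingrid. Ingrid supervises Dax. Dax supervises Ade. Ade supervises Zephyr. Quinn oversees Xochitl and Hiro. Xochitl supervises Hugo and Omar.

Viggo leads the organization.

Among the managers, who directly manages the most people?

Niamh

Direct-report counts: Viggo has 3; Sable has 1; Rohan has 4; Quinn has 2; Xochitl has 2; Rosa has 1; Bruno has 2; Niamh has 6; Freya has 1; Ingrid has 1; Dax has 1; Ade has 1; Ozan has 2; Kalinda has 3; Isla has 1; Ulric has 3; Grace has 2. The largest is 6, held by Niamh.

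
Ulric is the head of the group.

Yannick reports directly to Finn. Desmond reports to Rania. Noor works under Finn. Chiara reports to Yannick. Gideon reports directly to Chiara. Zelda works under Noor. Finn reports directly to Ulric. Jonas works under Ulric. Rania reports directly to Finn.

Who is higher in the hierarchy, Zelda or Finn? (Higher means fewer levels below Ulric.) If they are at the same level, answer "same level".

Zelda is 3 levels below Ulric; Finn is 1. Finn is higher.

Finn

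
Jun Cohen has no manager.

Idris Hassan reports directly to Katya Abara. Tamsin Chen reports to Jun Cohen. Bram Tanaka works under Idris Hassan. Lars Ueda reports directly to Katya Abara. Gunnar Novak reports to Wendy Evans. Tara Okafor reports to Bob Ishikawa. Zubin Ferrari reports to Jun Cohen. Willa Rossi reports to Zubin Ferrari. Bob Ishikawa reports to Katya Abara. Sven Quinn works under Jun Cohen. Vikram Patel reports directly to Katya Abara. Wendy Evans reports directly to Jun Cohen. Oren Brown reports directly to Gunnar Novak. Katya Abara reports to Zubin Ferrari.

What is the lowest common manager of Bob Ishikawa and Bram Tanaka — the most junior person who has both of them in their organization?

Bob Ishikawa's chain of managers is Katya Abara, Zubin Ferrari, Jun Cohen. Bram Tanaka's chain of managers is Idris Hassan, Katya Abara, Zubin Ferrari, Jun Cohen. The first manager that appears in both chains is Katya Abara.

Katya Abara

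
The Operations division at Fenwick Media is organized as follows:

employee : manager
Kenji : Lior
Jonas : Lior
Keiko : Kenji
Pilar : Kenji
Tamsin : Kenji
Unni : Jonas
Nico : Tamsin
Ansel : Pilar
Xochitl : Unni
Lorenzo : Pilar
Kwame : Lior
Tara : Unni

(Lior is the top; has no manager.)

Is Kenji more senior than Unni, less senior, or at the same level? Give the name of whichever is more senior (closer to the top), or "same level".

Kenji

Kenji is 1 level below Lior; Unni is 2. Kenji is higher.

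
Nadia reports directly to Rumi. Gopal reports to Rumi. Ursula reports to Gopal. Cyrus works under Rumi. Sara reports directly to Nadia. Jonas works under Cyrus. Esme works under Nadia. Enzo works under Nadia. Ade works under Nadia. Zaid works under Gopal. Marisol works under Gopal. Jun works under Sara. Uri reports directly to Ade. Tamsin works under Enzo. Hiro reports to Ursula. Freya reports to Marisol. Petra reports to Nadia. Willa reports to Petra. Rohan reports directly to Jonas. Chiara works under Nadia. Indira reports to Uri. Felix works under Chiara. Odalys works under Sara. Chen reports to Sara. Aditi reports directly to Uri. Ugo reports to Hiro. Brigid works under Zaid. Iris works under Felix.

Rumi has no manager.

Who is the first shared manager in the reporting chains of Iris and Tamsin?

Nadia

Iris's chain of managers is Felix, Chiara, Nadia, Rumi. Tamsin's chain of managers is Enzo, Nadia, Rumi. The first manager that appears in both chains is Nadia.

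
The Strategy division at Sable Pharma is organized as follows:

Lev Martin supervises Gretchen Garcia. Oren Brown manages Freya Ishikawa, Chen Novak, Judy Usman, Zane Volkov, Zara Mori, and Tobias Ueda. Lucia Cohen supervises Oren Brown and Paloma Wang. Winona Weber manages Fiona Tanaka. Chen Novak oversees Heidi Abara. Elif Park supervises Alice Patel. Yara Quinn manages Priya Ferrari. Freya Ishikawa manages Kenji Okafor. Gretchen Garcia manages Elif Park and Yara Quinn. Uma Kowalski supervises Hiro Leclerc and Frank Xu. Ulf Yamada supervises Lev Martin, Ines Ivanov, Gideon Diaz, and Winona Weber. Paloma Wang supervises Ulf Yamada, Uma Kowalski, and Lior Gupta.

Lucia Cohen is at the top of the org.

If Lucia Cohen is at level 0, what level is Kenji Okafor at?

3

Chain from Kenji Okafor up to Lucia Cohen: Kenji Okafor → Freya Ishikawa → Oren Brown → Lucia Cohen. That is 3 steps up, so Kenji Okafor is 3 levels below Lucia Cohen.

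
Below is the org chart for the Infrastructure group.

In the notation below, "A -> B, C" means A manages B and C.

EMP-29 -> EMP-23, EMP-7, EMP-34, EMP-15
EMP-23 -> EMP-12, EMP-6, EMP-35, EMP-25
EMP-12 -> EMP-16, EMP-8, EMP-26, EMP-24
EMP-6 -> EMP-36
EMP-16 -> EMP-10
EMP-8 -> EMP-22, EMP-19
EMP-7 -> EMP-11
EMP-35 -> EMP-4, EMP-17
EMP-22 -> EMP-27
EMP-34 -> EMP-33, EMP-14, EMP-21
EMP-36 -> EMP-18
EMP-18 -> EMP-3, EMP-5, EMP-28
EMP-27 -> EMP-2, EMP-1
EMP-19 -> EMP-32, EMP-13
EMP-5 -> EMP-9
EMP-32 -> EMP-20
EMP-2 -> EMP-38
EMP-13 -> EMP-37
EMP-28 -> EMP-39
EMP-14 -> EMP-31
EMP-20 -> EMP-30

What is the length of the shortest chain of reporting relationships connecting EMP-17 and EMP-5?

EMP-17 is 2 levels below EMP-23, and EMP-5 is 4 levels below EMP-23 (their lowest common manager). The shortest path runs up from EMP-17 to EMP-23 and back down to EMP-5: 2 + 4 = 6 links.

6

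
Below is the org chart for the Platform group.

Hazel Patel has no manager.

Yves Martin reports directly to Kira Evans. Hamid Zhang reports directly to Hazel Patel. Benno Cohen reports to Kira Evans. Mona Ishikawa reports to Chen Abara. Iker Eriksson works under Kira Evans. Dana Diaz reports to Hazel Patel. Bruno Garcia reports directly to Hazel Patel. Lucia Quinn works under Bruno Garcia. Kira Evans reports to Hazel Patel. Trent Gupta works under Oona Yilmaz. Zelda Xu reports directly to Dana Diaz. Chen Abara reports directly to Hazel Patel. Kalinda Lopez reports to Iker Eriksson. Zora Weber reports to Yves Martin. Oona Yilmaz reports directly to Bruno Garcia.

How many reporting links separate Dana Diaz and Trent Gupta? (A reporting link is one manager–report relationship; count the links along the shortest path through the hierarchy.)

4

Dana Diaz is 1 level below Hazel Patel, and Trent Gupta is 3 levels below Hazel Patel (their lowest common manager). The shortest path runs up from Dana Diaz to Hazel Patel and back down to Trent Gupta: 1 + 3 = 4 links.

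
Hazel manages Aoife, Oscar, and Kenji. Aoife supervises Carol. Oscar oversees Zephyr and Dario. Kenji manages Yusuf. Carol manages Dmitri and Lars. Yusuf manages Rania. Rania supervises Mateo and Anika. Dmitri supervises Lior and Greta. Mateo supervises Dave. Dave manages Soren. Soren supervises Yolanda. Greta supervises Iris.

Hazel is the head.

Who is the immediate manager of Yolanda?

Soren

Yolanda reports directly to Soren.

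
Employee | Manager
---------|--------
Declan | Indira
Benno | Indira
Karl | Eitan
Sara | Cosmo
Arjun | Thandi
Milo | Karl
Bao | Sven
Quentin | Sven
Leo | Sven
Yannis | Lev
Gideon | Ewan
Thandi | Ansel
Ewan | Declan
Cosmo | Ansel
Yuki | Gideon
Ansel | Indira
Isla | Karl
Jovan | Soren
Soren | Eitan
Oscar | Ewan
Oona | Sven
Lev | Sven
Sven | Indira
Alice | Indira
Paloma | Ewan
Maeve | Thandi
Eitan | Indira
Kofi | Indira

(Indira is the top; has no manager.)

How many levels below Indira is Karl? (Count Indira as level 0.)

Chain from Karl up to Indira: Karl → Eitan → Indira. That is 2 steps up, so Karl is 2 levels below Indira.

2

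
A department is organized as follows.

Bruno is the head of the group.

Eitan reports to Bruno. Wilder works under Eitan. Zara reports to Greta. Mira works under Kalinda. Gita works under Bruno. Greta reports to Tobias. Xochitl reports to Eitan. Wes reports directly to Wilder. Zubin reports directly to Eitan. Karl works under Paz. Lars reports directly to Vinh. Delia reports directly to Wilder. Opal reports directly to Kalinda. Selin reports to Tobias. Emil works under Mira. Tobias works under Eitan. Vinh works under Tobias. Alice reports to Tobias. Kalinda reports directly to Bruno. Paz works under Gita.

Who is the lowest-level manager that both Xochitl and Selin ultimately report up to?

Xochitl's chain of managers is Eitan, Bruno. Selin's chain of managers is Tobias, Eitan, Bruno. The first manager that appears in both chains is Eitan.

Eitan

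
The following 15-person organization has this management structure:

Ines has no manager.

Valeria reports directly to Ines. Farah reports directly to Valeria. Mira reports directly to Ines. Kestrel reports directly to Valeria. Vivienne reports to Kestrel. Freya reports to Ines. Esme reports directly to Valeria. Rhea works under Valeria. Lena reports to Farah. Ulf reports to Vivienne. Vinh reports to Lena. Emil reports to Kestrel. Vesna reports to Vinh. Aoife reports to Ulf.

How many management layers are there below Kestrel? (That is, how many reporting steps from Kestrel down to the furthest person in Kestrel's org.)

The longest chain under Kestrel runs Kestrel → Vivienne → Ulf → Aoife, which is 3 levels below Kestrel.

3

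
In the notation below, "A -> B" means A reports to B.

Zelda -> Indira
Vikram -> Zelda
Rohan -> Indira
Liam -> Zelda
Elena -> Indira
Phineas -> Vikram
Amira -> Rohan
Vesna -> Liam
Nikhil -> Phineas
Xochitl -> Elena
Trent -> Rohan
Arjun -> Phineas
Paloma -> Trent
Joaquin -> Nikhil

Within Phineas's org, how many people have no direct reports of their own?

The people in Phineas's organization with no one reporting to them are Arjun, Joaquin. That is 2.

2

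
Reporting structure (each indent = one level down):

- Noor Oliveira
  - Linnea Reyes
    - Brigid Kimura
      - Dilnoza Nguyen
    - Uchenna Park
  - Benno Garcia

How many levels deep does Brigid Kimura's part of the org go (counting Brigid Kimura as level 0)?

The longest chain under Brigid Kimura runs Brigid Kimura → Dilnoza Nguyen, which is 1 level below Brigid Kimura.

1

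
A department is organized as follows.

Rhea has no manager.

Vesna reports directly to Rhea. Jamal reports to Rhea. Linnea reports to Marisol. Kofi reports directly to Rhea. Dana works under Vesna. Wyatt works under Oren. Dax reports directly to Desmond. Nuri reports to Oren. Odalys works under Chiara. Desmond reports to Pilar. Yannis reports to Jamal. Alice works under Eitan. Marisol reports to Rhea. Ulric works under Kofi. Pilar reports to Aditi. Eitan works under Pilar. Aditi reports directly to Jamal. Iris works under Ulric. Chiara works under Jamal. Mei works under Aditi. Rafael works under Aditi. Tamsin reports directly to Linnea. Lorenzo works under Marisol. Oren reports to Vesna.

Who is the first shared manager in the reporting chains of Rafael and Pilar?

Aditi

Rafael's chain of managers is Aditi, Jamal, Rhea. Pilar's chain of managers is Aditi, Jamal, Rhea. The first manager that appears in both chains is Aditi.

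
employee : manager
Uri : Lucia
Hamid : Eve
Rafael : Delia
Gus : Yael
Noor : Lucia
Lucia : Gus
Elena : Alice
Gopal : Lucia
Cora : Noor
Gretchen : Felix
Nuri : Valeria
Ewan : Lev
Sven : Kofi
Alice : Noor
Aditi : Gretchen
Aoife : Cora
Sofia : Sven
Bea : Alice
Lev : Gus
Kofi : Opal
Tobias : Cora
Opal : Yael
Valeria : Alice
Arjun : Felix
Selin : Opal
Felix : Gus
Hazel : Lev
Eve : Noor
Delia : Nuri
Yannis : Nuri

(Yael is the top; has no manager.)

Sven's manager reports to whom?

Opal

Sven reports to Kofi, and Kofi reports to Opal. So Sven's skip-level manager is Opal.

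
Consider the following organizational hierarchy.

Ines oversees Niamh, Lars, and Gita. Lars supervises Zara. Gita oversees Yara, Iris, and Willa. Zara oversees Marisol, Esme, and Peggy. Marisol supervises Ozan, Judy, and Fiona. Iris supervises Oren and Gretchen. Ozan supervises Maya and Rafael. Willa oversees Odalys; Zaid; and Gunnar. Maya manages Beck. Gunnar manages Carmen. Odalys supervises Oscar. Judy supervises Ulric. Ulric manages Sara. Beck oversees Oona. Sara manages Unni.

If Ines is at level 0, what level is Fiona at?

4

Chain from Fiona up to Ines: Fiona → Marisol → Zara → Lars → Ines. That is 4 steps up, so Fiona is 4 levels below Ines.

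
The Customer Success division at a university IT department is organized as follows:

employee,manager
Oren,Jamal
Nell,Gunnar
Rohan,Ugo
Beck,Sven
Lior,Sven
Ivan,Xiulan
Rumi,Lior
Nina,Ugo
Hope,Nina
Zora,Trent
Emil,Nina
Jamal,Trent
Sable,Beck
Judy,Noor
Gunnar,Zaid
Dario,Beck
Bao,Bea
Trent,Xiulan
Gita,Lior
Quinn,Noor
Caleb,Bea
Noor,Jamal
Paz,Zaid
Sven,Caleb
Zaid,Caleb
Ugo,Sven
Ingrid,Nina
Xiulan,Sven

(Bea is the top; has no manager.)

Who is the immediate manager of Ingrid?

Nina

Ingrid reports directly to Nina.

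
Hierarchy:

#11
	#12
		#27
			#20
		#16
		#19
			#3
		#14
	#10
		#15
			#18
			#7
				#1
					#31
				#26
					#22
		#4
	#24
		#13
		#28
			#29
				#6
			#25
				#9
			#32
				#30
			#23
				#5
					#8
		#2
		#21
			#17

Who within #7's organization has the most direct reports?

Direct-report counts within #7's organization: #7 has 2; #26 has 1; #1 has 1. The largest is 2, held by #7.

#7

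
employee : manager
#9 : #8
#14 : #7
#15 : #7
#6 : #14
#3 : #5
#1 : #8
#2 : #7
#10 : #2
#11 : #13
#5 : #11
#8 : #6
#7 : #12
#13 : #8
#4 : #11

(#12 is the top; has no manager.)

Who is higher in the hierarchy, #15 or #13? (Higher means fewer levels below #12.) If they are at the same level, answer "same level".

#15 is 2 levels below #12; #13 is 5. #15 is higher.

#15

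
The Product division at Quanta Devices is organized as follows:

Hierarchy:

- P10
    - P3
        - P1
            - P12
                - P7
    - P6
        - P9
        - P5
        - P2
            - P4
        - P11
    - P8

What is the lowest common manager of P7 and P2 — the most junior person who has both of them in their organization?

P10

P7's chain of managers is P12, P1, P3, P10. P2's chain of managers is P6, P10. The first manager that appears in both chains is P10.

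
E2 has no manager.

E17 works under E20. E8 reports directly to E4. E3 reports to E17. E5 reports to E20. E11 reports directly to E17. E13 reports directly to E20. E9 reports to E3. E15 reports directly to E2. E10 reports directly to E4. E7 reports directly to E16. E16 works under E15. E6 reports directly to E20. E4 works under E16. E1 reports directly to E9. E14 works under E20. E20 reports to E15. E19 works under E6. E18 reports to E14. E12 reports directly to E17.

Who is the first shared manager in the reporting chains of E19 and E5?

E19's chain of managers is E6, E20, E15, E2. E5's chain of managers is E20, E15, E2. The first manager that appears in both chains is E20.

E20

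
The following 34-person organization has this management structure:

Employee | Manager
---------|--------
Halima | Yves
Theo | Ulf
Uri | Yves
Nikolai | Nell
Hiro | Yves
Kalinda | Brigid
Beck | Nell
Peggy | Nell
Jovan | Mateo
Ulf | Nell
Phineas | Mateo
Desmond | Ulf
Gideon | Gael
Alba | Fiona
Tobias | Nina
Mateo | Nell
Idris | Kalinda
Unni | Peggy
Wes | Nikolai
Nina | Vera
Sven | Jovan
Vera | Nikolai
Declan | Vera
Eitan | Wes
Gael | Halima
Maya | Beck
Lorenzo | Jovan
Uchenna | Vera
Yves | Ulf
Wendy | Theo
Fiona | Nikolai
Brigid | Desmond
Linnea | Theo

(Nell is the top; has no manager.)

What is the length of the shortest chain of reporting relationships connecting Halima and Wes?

Halima is 3 levels below Nell, and Wes is 2 levels below Nell (their lowest common manager). The shortest path runs up from Halima to Nell and back down to Wes: 3 + 2 = 5 links.

5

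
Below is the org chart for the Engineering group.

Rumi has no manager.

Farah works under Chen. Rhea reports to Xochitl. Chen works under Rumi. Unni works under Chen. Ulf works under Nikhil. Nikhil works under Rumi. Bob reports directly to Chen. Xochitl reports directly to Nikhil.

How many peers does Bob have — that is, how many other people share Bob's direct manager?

2

Bob reports to Chen. Chen's other direct reports are Unni, Farah — 2 peers.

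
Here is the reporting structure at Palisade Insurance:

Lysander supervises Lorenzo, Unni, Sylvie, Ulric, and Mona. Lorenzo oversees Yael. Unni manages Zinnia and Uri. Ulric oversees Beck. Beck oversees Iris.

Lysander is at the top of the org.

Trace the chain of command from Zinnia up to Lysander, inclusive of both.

Zinnia reports to Unni. Unni reports to Lysander. Lysander is at the top.

Zinnia -> Unni -> Lysander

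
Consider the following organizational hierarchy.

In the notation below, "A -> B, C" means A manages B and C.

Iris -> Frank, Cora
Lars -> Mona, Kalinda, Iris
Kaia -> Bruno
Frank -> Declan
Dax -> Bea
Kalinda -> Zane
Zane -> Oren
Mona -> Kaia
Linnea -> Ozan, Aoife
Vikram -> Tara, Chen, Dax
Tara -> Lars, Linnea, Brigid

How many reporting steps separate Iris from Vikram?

Chain from Iris up to Vikram: Iris → Lars → Tara → Vikram. That is 3 steps up, so Iris is 3 levels below Vikram.

3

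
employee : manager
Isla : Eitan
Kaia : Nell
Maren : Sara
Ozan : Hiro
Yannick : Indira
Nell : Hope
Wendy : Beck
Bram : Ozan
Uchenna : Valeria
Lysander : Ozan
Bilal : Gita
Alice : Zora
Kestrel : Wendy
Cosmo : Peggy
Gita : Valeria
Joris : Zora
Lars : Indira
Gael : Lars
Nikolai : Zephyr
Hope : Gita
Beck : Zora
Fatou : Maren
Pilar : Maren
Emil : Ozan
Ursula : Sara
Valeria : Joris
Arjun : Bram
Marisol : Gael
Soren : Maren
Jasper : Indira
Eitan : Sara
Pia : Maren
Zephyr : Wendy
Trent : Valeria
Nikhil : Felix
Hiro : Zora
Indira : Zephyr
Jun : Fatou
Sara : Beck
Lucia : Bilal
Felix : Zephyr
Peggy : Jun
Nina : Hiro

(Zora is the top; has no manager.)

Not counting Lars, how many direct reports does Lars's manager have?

2

Lars reports to Indira. Indira's other direct reports are Yannick, Jasper — 2 peers.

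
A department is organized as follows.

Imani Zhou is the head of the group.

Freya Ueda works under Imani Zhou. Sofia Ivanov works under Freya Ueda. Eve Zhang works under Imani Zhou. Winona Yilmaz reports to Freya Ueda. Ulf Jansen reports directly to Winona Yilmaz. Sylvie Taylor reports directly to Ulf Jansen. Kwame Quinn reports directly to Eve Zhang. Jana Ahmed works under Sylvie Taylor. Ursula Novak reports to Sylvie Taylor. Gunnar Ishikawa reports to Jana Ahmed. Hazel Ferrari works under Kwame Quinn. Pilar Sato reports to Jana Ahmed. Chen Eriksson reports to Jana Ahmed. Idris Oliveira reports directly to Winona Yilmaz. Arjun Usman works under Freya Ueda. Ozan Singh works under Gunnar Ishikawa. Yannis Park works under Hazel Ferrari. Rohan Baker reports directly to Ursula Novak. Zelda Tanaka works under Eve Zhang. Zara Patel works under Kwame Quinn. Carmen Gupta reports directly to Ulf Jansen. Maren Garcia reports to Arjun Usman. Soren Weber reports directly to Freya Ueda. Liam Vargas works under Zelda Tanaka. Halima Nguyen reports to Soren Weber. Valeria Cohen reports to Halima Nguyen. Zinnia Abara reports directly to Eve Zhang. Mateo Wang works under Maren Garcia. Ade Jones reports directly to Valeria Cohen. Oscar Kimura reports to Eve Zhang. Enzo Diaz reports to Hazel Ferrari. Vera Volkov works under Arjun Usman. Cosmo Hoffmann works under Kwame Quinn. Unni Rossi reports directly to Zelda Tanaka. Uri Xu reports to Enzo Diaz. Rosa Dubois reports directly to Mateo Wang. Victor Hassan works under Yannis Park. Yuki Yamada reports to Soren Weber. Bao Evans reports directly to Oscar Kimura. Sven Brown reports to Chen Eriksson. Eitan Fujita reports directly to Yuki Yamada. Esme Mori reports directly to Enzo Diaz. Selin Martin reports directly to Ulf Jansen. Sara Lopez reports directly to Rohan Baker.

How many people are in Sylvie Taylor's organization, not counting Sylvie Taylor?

Sylvie Taylor directly manages Jana Ahmed, Ursula Novak. Under Jana Ahmed: Chen Eriksson, Sven Brown, Pilar Sato, Gunnar Ishikawa, Ozan Singh (5). Under Ursula Novak: Rohan Baker, Sara Lopez (2). So Sylvie Taylor's organization is 2 direct reports plus everyone under them: 6 + 3 = 9.

9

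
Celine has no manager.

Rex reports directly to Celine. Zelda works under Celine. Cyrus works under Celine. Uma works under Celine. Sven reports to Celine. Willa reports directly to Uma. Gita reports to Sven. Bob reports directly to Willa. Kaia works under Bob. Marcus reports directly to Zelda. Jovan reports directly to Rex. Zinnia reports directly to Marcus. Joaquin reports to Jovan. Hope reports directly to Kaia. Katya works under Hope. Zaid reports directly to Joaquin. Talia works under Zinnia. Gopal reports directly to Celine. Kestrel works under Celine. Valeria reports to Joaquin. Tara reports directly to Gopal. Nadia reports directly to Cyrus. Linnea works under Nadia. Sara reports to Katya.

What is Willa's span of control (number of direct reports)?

Willa directly manages Bob. That is 1 direct report.

1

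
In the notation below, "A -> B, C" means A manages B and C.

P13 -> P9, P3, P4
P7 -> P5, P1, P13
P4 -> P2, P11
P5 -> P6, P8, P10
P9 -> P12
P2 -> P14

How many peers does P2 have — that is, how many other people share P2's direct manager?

P2 reports to P4. P4's other direct reports are P11 — 1 peer.

1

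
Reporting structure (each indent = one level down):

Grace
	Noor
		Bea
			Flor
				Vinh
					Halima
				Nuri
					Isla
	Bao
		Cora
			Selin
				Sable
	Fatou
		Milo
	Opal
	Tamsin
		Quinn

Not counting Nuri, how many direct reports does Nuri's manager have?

Nuri reports to Flor. Flor's other direct reports are Vinh — 1 peer.

1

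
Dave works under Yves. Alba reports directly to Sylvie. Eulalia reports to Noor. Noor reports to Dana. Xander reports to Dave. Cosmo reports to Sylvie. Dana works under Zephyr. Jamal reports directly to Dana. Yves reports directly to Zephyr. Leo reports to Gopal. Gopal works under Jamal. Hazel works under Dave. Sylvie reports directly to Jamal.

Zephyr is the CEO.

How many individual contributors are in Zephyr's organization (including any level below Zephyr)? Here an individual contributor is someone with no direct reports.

6

The people in Zephyr's organization with no one reporting to them are Eulalia, Cosmo, Alba, Leo, Hazel, Xander. That is 6.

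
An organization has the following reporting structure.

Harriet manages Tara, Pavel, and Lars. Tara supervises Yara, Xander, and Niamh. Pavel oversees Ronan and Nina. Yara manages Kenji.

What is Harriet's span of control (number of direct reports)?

3

Harriet directly manages Tara, Pavel, Lars. That is 3 direct reports.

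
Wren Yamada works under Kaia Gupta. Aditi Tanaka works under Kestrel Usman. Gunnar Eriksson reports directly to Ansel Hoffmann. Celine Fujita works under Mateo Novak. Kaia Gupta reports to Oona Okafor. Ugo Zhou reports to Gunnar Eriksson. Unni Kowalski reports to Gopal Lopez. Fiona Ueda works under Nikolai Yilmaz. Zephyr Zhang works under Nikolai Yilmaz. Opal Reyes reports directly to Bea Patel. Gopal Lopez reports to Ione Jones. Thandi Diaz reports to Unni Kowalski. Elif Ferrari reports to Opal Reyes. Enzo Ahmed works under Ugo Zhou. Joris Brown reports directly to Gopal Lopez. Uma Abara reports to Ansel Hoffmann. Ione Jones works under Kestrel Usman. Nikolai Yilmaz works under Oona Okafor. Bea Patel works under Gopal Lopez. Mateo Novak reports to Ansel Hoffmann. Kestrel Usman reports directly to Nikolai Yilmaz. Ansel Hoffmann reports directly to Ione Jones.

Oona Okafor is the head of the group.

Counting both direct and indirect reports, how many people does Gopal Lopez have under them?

6

Gopal Lopez directly manages Bea Patel, Unni Kowalski, Joris Brown. Under Bea Patel: Opal Reyes, Elif Ferrari (2). Under Unni Kowalski: Thandi Diaz (1). Joris Brown has no reports. So Gopal Lopez's organization is 3 direct reports plus everyone under them: 3 + 2 + 1 = 6.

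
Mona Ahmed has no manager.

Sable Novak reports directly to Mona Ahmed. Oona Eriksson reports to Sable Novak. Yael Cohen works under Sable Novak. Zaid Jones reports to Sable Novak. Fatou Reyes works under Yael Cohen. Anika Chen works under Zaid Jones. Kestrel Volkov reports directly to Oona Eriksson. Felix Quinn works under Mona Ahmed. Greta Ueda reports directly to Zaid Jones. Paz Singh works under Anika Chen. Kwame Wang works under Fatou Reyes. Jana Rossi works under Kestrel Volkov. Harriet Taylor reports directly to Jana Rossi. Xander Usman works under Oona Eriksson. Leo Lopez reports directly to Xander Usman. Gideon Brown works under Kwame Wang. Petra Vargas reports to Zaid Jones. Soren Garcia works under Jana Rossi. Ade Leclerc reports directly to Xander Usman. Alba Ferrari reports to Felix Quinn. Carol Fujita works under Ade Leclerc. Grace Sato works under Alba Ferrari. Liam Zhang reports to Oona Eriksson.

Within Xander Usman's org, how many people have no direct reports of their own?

The people in Xander Usman's organization with no one reporting to them are Carol Fujita, Leo Lopez. That is 2.

2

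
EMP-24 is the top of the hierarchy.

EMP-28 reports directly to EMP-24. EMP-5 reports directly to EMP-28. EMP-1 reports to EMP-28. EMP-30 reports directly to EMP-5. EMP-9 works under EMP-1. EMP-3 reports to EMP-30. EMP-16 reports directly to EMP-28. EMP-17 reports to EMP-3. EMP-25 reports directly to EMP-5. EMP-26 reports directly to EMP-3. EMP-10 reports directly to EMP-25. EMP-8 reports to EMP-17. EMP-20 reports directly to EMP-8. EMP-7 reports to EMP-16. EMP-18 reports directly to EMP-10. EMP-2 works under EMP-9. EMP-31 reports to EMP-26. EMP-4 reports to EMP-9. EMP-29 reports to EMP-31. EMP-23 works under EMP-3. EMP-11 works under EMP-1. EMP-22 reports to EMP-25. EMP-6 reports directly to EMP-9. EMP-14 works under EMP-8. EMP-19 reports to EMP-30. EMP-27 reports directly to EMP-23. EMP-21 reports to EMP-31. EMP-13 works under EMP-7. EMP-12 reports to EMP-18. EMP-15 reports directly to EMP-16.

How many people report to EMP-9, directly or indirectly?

3

EMP-9 directly manages EMP-2, EMP-4, EMP-6. EMP-2 has no reports. EMP-4 has no reports. EMP-6 has no reports. So EMP-9's organization is 3 direct reports plus everyone under them: 1 + 1 + 1 = 3.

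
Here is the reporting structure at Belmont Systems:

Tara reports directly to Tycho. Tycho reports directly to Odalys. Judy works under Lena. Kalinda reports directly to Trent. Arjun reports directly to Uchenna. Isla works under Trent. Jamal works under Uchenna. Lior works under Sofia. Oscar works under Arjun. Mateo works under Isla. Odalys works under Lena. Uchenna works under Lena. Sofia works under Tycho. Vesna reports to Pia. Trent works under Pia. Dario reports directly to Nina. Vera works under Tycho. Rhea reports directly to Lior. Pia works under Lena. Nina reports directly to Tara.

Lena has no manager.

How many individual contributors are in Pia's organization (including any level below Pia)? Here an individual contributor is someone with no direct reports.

3

The people in Pia's organization with no one reporting to them are Vesna, Mateo, Kalinda. That is 3.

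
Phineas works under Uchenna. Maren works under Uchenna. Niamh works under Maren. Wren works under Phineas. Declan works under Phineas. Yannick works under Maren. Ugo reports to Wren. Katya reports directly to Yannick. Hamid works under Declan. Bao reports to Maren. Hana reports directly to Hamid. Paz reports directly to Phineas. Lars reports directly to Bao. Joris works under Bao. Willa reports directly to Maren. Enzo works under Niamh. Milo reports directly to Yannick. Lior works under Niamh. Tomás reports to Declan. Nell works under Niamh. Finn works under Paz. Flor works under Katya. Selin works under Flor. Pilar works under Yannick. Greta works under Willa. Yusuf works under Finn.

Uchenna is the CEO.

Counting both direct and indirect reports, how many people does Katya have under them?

Katya directly manages Flor. Under Flor: Selin (1). That's 2 in total.

2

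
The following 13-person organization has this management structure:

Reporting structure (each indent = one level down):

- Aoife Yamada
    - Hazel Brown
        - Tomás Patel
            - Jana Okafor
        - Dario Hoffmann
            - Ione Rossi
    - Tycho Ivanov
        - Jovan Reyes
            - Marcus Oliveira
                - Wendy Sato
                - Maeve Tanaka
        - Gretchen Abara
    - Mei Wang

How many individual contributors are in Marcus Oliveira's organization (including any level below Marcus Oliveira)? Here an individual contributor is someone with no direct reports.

2

The people in Marcus Oliveira's organization with no one reporting to them are Maeve Tanaka, Wendy Sato. That is 2.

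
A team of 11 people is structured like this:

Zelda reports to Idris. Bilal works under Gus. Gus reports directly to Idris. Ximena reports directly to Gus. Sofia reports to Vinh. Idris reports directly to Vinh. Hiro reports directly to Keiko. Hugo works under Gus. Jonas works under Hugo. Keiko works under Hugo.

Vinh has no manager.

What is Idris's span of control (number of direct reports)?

Idris directly manages Gus, Zelda. That is 2 direct reports.

2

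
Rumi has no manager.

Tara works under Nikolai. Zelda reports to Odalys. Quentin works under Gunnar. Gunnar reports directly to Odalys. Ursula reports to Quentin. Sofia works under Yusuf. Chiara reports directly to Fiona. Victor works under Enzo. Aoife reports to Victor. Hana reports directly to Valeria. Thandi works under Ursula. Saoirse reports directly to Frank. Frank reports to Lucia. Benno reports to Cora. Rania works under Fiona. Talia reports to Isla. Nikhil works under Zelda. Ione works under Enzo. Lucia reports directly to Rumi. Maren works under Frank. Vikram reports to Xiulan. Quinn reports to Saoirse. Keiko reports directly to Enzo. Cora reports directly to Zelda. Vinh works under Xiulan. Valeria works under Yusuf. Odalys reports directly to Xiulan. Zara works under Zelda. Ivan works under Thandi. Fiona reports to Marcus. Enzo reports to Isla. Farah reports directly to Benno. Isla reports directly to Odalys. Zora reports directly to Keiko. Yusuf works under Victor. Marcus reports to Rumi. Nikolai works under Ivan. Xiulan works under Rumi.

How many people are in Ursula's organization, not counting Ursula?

Ursula directly manages Thandi. Under Thandi: Ivan, Nikolai, Tara (3). That's 4 in total.

4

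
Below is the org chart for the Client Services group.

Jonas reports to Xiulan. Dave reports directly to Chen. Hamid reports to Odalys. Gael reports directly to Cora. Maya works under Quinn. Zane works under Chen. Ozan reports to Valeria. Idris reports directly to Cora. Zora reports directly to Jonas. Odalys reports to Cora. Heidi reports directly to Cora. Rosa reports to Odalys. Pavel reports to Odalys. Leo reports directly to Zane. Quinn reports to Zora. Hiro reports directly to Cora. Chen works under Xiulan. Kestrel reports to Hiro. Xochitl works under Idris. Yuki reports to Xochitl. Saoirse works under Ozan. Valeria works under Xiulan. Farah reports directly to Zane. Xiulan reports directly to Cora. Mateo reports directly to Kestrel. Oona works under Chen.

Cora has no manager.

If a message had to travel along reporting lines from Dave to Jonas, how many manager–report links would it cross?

Dave is 2 levels below Xiulan, and Jonas is 1 level below Xiulan (their lowest common manager). The shortest path runs up from Dave to Xiulan and back down to Jonas: 2 + 1 = 3 links.

3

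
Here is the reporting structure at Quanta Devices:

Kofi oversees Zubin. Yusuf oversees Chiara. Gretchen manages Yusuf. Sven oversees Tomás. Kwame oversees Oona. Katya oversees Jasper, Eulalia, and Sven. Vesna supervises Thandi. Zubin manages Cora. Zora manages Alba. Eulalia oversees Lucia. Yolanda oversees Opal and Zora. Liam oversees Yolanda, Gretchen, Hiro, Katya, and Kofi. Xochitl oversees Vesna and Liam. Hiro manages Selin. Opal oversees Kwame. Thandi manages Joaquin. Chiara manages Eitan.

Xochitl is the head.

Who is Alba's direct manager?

Alba reports directly to Zora.

Zora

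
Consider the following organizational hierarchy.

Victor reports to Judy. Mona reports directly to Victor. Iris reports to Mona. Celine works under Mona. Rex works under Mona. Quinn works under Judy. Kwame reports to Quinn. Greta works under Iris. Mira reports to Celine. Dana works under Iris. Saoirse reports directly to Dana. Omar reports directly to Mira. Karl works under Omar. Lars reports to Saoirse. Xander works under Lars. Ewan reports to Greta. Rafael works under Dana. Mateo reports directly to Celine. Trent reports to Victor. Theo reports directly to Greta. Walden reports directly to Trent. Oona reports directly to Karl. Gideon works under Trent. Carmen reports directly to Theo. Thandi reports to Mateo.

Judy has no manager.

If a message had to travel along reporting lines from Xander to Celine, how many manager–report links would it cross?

Xander is 5 levels below Mona, and Celine is 1 level below Mona (their lowest common manager). The shortest path runs up from Xander to Mona and back down to Celine: 5 + 1 = 6 links.

6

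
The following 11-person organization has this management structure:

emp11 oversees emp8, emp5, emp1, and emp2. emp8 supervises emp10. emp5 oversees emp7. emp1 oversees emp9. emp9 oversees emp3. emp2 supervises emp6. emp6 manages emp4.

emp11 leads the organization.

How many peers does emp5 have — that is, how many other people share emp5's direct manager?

emp5 reports to emp11. emp11's other direct reports are emp8, emp1, emp2 — 3 peers.

3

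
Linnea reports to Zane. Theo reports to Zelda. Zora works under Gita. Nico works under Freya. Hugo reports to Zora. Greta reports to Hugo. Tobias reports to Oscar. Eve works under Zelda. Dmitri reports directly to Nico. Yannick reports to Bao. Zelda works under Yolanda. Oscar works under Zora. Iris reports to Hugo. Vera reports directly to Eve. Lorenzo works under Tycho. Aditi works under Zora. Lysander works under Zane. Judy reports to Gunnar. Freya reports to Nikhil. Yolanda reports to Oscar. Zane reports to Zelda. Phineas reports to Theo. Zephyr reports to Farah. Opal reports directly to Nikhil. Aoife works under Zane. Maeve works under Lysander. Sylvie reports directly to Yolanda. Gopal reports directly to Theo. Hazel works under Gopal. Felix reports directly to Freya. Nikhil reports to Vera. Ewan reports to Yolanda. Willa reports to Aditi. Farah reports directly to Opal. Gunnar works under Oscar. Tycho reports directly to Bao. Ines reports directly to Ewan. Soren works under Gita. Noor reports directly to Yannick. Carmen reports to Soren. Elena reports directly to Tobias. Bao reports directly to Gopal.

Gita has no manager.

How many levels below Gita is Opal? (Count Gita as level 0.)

8

Chain from Opal up to Gita: Opal → Nikhil → Vera → Eve → Zelda → Yolanda → Oscar → Zora → Gita. That is 8 steps up, so Opal is 8 levels below Gita.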